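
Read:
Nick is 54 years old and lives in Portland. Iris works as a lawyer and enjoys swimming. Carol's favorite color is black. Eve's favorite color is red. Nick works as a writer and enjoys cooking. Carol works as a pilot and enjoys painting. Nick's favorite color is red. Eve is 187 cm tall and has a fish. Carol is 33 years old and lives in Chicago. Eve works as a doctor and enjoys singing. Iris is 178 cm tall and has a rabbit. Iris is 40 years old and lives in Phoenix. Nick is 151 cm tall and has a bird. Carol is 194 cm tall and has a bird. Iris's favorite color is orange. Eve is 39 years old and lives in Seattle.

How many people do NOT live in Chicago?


Not in Chicago: 3

3


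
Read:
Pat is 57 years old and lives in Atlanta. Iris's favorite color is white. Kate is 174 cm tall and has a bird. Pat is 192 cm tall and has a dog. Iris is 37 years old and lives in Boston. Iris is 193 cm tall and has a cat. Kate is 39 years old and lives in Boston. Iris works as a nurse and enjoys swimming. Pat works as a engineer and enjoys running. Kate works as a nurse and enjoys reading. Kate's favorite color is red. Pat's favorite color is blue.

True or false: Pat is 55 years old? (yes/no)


Pat is actually 57. no

no


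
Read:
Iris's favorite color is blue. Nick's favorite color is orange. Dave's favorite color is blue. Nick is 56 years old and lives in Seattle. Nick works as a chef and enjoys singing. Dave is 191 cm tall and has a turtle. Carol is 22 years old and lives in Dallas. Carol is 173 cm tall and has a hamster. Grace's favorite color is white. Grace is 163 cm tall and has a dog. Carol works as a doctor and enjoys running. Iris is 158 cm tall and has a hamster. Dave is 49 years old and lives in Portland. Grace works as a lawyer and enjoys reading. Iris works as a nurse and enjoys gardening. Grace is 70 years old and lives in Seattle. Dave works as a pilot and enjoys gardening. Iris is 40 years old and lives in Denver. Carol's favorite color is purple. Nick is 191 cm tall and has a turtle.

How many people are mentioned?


People: Grace, Nick, Iris, Dave, Carol. Count = 5

5


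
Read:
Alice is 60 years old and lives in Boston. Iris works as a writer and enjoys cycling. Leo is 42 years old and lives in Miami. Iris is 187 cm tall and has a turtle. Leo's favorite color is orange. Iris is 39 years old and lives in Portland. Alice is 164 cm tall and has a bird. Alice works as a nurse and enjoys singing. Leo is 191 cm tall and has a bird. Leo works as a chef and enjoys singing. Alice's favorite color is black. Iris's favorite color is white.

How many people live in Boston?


Count in Boston: 1

1


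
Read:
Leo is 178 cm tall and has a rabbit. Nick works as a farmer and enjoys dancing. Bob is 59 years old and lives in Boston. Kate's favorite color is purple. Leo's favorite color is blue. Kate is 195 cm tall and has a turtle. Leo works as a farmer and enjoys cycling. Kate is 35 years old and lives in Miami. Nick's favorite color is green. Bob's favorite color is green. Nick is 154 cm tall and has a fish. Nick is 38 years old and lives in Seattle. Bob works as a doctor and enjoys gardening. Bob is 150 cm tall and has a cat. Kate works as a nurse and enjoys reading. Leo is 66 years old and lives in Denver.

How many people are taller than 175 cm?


Taller than 175: 2

2


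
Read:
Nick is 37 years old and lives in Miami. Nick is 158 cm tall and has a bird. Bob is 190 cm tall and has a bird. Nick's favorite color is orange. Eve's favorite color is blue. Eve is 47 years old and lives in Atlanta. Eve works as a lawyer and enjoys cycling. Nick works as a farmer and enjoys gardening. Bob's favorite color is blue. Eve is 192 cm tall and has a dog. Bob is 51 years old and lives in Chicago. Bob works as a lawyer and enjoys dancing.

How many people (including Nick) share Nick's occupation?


Nick is a farmer. Count = 1

1


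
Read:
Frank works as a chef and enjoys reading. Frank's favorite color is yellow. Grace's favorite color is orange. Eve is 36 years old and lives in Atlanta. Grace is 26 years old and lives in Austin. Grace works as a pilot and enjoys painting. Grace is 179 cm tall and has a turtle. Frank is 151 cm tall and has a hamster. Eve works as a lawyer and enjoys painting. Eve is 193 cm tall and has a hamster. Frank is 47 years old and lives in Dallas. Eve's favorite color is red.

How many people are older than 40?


Filter: 1

1


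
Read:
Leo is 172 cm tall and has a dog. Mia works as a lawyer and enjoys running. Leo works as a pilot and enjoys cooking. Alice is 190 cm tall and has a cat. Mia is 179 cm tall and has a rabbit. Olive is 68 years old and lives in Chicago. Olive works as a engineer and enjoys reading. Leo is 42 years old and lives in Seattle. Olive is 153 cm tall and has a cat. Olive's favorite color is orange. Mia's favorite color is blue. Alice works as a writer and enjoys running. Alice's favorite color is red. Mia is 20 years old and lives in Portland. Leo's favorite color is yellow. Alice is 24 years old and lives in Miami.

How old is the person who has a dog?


Person with dog is Leo, age 42

42


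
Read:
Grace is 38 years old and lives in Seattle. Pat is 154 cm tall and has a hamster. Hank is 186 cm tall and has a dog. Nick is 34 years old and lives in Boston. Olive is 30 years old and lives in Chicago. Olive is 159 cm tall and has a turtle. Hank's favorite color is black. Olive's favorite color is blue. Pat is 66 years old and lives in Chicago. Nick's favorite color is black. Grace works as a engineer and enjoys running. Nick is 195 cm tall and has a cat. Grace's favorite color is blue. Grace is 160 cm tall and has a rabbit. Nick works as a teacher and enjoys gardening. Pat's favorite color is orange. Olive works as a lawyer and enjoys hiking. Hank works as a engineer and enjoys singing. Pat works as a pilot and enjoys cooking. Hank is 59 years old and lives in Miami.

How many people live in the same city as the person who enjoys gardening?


Person with hobby gardening is Nick, city Boston. Count = 1

1


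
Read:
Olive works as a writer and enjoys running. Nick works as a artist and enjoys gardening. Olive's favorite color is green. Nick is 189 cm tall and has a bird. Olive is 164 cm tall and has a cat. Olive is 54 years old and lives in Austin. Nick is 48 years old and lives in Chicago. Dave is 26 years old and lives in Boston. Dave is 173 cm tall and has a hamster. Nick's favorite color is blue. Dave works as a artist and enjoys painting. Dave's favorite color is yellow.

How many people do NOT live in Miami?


Not in Miami: 3

3


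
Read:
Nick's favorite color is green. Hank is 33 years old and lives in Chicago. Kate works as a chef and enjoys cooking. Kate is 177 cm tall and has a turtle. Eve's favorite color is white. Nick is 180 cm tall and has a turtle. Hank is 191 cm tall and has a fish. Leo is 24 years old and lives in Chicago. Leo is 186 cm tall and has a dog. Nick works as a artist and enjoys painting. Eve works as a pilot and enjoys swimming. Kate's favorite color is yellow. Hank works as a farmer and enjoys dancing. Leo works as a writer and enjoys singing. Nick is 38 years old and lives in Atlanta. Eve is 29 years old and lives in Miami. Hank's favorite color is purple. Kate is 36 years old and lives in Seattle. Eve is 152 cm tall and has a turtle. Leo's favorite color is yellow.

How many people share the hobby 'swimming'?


Count: 1

1


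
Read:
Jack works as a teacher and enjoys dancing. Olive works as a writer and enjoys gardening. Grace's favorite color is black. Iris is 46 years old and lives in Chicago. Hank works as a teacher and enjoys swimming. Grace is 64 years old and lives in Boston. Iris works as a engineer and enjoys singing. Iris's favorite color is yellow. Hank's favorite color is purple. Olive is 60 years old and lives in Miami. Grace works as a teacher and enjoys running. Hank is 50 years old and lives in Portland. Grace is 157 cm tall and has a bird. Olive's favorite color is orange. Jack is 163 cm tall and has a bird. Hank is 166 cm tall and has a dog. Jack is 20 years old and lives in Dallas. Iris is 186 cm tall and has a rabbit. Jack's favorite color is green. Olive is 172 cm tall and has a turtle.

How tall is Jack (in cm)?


Jack is 163 cm tall

163


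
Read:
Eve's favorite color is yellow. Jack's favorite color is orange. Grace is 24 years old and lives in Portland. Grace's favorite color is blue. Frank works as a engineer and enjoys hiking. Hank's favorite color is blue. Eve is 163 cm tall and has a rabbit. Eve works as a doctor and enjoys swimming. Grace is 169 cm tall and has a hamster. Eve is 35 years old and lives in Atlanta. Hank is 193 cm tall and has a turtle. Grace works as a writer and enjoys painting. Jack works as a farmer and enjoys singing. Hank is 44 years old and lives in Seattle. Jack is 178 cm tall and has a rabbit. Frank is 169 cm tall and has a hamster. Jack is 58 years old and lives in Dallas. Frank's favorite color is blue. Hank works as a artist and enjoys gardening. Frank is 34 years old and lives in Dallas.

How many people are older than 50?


Filter: 1

1


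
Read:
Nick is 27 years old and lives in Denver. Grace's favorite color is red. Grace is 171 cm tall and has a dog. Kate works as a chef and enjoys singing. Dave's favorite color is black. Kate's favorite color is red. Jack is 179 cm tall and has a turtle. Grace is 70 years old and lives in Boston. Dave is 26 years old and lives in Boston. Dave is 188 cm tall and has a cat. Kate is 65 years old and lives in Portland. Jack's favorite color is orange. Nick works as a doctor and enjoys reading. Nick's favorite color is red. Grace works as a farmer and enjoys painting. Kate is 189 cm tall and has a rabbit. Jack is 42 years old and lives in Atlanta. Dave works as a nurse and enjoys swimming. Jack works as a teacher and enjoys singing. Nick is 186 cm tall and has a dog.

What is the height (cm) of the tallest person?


Tallest: Kate at 189 cm

189


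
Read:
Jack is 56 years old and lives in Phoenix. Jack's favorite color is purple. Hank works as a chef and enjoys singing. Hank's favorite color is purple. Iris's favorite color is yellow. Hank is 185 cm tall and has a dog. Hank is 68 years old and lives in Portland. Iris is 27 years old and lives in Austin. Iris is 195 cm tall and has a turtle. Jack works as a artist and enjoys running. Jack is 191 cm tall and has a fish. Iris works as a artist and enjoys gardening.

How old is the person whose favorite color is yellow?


Person with favorite color=yellow is Iris, age 27

27


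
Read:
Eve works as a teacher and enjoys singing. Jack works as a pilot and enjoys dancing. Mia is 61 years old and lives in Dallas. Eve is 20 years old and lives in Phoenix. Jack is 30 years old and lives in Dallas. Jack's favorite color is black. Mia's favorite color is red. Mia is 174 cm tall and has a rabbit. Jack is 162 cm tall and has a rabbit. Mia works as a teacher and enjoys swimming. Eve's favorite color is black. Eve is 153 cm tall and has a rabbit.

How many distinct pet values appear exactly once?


Unique pet values: 0

0


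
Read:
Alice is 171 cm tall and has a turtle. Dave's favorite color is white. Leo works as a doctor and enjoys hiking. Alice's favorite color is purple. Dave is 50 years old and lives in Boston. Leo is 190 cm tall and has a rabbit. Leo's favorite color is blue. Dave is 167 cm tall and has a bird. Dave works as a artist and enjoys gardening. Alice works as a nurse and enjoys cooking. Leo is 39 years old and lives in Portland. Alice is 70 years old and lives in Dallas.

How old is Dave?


Dave is 50 years old

50


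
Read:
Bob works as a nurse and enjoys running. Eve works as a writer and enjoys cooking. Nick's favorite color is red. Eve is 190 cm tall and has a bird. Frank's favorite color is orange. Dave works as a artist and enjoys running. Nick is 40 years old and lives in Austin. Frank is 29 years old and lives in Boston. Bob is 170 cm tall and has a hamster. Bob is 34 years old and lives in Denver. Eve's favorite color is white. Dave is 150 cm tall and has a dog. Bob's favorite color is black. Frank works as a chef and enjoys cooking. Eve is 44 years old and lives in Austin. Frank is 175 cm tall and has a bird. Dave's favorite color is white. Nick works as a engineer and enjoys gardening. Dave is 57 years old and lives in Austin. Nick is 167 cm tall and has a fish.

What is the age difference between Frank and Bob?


|29 - 34| = 5

5


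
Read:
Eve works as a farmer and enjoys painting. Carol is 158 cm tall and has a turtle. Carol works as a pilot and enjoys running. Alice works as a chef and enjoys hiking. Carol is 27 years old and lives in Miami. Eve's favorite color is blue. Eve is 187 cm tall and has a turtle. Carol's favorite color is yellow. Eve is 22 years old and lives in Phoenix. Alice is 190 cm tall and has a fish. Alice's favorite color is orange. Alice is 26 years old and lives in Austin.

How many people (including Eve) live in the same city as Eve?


Eve lives in Phoenix. Count = 1

1


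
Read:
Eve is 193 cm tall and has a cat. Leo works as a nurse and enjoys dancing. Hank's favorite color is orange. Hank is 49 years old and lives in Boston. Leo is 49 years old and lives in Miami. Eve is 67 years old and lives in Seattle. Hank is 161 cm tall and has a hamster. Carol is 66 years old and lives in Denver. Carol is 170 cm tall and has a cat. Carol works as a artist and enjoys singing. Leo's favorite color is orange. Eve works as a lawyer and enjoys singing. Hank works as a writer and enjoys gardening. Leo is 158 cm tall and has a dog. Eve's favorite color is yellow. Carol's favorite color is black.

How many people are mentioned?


People: Eve, Hank, Carol, Leo. Count = 4

4


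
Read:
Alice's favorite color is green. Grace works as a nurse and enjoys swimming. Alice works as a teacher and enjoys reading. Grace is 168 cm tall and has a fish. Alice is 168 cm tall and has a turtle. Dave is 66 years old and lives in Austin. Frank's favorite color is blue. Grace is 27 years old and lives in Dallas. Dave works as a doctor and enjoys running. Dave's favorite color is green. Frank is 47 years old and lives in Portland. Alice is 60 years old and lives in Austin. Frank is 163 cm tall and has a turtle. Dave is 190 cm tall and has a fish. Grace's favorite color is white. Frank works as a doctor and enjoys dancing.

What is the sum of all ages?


27+60+66+47 = 200

200


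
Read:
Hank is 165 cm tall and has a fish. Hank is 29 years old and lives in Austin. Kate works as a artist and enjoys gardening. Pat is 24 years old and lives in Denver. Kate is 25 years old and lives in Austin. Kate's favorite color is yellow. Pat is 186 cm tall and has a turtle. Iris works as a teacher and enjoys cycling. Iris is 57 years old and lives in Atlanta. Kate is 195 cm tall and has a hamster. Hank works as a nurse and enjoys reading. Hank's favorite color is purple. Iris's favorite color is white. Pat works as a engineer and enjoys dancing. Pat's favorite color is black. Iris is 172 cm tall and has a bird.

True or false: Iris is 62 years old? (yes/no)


Iris is actually 57. no

no


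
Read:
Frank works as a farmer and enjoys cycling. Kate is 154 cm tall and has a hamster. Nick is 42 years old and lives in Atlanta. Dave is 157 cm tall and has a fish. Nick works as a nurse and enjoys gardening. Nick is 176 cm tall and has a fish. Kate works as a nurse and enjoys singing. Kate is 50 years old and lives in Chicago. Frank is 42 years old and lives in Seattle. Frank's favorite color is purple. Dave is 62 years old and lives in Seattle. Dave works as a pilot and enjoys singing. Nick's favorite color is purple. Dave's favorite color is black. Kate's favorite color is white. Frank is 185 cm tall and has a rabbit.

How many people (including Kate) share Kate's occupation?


Kate is a nurse. Count = 2

2


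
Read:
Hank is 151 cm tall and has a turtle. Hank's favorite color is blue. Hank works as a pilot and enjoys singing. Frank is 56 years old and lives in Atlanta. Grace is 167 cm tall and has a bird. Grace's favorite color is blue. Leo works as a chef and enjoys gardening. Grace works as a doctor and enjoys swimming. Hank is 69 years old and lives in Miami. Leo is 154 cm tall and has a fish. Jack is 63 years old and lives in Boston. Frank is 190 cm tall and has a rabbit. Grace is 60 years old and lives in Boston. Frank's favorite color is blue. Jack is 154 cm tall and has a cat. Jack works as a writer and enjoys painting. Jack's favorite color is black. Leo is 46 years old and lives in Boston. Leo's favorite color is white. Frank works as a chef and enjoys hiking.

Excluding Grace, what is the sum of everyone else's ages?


Sum (excluding Grace): 234

234


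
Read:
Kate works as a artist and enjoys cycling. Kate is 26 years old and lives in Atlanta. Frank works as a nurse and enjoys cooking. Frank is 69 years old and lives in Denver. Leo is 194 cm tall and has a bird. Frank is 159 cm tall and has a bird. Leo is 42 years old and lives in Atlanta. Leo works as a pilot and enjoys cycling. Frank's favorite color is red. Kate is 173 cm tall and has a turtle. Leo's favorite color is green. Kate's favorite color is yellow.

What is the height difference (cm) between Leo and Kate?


|194 - 173| = 21

21


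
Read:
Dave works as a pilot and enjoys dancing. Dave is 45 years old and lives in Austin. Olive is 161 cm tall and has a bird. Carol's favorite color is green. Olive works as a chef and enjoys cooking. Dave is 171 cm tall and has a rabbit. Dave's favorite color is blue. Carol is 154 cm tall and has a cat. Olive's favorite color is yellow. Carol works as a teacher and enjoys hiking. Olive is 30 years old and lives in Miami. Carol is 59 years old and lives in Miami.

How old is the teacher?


The teacher is Carol, age 59

59


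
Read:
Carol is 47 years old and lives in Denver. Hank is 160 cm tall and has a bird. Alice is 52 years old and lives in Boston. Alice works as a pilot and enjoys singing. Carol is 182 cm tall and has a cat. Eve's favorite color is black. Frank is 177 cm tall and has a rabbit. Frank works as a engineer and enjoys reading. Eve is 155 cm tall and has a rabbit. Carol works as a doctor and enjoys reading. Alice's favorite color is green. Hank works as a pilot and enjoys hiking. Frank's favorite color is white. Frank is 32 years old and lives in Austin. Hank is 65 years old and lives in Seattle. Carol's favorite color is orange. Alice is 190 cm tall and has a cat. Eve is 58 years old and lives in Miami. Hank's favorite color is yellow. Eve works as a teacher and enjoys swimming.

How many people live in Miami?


Count in Miami: 1

1


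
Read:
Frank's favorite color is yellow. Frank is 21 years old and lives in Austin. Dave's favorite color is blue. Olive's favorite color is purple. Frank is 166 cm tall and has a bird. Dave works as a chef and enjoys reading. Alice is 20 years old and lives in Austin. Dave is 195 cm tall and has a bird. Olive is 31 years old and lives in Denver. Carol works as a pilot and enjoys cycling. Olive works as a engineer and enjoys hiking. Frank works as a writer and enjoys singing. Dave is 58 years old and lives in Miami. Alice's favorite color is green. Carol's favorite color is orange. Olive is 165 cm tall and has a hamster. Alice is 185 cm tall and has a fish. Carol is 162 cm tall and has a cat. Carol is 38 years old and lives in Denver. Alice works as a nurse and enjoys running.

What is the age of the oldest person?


Oldest: Dave at 58

58


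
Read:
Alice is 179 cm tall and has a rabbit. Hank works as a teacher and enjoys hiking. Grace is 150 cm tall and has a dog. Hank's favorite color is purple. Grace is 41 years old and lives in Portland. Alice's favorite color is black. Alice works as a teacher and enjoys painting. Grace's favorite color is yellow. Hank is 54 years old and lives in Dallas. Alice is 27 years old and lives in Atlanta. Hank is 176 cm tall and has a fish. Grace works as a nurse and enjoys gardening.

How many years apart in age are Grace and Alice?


41 vs 27, diff = 14

14


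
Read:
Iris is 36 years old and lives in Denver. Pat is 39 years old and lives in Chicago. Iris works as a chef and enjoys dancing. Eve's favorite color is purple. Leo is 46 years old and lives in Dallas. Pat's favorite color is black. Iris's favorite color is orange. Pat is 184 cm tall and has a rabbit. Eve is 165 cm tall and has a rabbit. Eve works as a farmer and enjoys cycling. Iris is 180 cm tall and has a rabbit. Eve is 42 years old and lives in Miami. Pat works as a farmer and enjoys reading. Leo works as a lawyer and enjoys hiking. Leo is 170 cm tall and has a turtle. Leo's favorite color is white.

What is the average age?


Sum=163, n=4, avg=40.75

40.75


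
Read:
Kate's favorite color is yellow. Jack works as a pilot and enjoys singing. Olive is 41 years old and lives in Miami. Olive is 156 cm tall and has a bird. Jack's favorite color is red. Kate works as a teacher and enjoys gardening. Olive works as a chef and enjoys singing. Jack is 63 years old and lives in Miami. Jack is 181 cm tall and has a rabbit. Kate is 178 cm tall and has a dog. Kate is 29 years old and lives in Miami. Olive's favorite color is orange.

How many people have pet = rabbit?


Count: 1

1


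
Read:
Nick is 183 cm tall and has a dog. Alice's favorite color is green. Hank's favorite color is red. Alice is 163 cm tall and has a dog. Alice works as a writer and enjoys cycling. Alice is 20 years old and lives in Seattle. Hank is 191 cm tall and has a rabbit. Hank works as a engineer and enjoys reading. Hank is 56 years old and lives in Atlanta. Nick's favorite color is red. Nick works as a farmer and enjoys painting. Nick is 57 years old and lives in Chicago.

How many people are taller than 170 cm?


Taller than 170: 2

2


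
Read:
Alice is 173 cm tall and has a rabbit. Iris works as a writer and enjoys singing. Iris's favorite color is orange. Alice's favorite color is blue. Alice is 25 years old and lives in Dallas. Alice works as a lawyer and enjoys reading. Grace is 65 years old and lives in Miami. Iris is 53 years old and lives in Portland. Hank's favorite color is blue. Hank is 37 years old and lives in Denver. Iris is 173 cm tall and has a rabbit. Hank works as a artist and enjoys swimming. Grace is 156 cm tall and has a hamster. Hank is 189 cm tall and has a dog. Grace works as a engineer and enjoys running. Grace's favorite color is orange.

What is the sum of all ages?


37+65+25+53 = 180

180


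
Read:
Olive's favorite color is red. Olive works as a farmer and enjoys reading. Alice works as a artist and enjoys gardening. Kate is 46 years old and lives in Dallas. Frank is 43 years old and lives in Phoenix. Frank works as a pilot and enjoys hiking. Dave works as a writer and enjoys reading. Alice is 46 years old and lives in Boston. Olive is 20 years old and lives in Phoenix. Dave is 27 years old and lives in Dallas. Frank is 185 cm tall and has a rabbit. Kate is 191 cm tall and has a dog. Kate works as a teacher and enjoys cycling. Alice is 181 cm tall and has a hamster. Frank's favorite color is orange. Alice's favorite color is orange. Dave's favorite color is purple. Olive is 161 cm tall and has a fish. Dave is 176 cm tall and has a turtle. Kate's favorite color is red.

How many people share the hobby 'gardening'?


Count: 1

1


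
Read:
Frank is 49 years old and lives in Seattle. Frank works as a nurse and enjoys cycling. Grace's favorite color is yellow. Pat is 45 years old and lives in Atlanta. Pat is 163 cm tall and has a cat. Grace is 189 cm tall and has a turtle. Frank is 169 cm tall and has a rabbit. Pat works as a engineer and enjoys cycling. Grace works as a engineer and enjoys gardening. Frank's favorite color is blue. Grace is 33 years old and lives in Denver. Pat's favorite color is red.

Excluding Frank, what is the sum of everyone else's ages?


Sum (excluding Frank): 78

78


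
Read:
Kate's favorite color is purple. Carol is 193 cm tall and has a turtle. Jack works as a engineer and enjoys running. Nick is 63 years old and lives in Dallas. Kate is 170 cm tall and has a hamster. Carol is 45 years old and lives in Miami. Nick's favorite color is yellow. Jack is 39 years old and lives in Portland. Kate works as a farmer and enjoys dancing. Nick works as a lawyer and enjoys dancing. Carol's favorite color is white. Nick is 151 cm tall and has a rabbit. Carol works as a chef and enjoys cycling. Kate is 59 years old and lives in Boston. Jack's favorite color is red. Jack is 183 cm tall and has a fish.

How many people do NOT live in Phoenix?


Not in Phoenix: 4

4


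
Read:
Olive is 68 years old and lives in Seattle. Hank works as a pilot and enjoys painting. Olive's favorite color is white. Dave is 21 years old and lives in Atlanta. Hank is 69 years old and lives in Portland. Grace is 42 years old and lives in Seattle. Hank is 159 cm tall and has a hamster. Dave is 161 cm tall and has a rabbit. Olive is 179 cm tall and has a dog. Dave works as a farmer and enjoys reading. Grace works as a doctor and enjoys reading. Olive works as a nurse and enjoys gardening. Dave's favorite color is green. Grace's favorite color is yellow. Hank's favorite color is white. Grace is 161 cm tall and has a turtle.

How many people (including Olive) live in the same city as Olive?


Olive lives in Seattle. Count = 2

2


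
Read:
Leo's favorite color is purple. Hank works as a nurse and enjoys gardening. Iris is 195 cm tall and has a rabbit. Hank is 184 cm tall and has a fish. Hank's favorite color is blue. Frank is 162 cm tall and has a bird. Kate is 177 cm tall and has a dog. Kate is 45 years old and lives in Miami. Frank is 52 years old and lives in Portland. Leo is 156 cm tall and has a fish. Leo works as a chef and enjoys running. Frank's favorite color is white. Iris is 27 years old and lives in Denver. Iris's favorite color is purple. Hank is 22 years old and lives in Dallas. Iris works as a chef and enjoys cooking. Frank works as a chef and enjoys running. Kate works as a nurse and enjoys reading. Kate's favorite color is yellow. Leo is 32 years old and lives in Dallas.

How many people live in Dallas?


Count in Dallas: 2

2


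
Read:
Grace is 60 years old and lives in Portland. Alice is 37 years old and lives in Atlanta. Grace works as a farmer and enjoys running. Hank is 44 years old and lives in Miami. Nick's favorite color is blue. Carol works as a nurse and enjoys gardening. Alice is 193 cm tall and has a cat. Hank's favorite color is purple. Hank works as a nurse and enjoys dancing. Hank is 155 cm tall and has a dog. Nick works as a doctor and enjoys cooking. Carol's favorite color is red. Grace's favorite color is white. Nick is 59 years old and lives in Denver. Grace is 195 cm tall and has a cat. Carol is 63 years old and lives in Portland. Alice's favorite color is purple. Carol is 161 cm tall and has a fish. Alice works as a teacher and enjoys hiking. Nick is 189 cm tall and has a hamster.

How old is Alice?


Alice is 37 years old

37


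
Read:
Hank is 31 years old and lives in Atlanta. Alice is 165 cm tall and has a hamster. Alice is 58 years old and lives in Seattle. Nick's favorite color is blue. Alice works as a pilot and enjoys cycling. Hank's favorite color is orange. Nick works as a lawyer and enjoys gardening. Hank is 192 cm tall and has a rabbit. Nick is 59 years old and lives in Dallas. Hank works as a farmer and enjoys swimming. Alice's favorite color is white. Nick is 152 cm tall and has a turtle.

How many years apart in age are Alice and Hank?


58 vs 31, diff = 27

27


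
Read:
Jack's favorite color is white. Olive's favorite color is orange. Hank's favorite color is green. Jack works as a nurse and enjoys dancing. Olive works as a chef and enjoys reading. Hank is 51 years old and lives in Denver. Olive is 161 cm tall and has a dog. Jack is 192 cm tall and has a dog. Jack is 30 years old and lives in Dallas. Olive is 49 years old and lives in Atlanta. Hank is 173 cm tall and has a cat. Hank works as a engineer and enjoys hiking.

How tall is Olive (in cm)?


Olive is 161 cm tall

161


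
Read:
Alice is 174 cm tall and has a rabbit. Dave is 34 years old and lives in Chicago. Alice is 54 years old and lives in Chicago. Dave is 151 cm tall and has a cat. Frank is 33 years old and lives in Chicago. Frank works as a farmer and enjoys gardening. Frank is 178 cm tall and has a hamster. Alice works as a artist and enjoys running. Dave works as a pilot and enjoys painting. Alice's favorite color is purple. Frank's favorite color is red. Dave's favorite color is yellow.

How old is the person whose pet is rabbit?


Person with pet=rabbit is Alice, age 54

54


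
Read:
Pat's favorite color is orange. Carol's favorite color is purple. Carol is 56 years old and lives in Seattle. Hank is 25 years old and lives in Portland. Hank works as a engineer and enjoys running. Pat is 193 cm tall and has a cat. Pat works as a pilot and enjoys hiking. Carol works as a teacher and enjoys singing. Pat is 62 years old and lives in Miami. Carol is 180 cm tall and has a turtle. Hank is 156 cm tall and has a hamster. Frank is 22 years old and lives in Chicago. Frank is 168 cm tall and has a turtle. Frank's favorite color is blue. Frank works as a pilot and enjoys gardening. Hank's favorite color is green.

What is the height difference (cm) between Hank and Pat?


|156 - 193| = 37

37


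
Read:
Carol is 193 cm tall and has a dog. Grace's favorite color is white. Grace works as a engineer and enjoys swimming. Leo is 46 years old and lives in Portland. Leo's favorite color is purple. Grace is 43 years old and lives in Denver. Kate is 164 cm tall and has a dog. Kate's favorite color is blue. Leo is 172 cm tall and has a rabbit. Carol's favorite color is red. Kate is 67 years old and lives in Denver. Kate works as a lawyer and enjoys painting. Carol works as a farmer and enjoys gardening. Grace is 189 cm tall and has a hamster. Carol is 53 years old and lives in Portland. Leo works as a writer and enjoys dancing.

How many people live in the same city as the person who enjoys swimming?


Person with hobby swimming is Grace, city Denver. Count = 2

2


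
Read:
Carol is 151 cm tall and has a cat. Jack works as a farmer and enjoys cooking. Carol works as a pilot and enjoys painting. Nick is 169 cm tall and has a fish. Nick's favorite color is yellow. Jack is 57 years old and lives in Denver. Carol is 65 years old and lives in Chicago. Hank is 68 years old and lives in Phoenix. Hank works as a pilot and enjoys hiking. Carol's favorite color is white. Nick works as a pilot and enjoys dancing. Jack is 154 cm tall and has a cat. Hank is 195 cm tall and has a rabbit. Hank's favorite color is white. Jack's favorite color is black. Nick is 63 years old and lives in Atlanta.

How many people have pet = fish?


Count: 1

1


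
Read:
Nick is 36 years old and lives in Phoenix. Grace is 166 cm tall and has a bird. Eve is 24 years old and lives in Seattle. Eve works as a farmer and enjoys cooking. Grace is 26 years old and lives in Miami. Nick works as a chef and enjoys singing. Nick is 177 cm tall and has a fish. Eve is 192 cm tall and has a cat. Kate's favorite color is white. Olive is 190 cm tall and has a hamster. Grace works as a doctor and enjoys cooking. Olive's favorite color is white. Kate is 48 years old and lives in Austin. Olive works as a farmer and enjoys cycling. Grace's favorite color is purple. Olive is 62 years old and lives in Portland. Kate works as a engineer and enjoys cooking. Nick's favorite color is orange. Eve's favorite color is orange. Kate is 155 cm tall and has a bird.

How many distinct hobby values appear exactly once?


Unique hobby values: 2

2


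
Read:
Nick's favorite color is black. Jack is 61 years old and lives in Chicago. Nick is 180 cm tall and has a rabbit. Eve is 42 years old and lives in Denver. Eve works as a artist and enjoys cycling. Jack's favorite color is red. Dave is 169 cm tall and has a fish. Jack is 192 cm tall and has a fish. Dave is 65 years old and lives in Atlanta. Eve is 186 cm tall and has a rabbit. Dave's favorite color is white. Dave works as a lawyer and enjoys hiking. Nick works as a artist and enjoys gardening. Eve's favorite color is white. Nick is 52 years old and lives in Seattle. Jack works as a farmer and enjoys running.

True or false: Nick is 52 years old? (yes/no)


Nick is actually 52. yes

yes


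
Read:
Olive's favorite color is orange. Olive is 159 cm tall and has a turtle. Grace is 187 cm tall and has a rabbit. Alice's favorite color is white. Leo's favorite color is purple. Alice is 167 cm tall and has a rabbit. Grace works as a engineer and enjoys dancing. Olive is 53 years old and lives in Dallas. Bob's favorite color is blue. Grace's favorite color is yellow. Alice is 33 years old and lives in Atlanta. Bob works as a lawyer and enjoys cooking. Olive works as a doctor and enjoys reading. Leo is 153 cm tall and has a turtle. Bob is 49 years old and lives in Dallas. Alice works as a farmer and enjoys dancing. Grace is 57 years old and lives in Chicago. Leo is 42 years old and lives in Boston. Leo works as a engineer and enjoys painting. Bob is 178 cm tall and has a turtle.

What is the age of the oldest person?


Oldest: Grace at 57

57


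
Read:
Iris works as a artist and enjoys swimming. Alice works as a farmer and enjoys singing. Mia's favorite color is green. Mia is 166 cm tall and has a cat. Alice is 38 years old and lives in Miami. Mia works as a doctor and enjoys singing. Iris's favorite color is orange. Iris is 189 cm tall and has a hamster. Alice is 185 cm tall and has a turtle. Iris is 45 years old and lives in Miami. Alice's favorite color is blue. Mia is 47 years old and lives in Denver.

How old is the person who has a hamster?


Person with hamster is Iris, age 45

45


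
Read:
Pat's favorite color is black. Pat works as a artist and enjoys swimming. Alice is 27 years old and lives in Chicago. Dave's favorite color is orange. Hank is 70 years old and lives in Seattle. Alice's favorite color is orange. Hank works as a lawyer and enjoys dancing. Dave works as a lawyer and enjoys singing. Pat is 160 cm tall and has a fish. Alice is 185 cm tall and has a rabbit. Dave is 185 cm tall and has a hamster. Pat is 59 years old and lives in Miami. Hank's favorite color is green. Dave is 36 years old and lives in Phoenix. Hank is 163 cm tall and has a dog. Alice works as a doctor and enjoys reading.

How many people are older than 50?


Filter: 2

2


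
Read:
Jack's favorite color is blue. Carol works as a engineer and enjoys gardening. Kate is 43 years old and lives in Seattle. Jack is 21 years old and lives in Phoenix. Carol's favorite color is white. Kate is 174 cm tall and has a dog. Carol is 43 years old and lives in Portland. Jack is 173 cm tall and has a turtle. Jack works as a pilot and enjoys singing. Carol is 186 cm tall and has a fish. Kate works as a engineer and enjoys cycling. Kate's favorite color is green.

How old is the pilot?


The pilot is Jack, age 21

21


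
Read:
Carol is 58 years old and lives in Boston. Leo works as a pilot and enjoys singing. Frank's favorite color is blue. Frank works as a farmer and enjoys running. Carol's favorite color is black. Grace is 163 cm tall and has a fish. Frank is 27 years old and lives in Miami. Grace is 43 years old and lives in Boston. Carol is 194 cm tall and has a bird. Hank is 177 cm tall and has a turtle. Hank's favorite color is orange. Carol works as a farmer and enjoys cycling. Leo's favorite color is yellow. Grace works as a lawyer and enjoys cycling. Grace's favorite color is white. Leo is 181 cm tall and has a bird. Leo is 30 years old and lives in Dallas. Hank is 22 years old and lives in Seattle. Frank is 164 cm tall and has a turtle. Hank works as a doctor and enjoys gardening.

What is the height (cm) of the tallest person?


Tallest: Carol at 194 cm

194


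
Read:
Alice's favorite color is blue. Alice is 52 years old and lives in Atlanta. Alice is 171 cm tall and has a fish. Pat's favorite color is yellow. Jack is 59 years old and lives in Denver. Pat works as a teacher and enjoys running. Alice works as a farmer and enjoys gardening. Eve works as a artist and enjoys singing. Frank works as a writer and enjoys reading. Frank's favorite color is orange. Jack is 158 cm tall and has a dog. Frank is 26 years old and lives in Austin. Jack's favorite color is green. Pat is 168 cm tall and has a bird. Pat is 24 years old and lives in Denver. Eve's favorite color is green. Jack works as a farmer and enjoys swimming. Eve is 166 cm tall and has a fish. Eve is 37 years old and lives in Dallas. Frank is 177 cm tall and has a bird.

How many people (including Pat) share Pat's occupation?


Pat is a teacher. Count = 1

1


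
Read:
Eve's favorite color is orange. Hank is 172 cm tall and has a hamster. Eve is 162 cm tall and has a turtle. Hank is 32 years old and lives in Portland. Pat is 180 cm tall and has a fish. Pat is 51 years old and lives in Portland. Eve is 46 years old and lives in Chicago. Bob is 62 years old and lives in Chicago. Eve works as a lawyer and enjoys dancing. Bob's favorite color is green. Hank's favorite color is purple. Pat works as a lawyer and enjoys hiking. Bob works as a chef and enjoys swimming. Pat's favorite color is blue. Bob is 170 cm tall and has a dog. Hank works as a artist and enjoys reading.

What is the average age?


Sum=191, n=4, avg=47.75

47.75


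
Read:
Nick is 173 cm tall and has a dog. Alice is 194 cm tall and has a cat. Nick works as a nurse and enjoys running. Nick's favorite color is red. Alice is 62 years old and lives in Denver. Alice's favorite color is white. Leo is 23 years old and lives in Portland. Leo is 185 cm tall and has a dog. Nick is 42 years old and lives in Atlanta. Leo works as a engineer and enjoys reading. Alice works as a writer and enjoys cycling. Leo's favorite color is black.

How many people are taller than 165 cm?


Taller than 165: 3

3


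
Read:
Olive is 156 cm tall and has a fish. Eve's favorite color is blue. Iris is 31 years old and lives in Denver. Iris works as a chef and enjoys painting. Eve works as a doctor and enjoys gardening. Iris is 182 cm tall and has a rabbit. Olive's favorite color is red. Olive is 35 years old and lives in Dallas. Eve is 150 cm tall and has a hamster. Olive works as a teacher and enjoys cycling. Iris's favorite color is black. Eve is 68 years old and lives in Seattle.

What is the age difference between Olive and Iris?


|35 - 31| = 4

4


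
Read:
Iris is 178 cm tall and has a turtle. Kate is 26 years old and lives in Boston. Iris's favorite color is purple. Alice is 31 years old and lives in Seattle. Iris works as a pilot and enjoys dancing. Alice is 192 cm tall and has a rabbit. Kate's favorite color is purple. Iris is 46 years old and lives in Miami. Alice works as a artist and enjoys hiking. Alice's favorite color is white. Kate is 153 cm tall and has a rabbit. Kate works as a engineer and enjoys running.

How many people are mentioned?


People: Kate, Iris, Alice. Count = 3

3


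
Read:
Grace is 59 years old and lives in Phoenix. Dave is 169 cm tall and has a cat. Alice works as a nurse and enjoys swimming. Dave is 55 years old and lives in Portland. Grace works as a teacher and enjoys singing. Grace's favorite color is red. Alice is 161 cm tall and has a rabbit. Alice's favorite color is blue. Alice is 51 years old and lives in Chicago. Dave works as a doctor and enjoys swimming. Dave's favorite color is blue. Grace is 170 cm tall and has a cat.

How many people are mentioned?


People: Grace, Dave, Alice. Count = 3

3


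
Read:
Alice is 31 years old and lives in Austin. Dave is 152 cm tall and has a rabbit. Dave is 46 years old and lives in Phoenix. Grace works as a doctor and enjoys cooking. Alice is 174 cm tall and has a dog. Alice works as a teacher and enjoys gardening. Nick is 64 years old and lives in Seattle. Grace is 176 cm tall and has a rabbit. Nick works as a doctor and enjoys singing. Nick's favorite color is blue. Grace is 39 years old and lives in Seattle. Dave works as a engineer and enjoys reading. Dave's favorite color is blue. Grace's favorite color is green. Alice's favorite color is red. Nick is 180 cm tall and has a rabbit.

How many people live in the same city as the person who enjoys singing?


Person with hobby singing is Nick, city Seattle. Count = 2

2
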